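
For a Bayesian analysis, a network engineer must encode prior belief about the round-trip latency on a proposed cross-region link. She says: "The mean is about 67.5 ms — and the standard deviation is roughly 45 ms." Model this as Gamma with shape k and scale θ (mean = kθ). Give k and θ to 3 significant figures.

For Gamma(k, scale θ): mean = kθ, variance = kθ², so CV = 1/√k.
CV = SD/mean = 45/67.5 = 0.6667, hence k = 1/CV² = 2.25.
Then θ = mean/k = 67.5/2.25 = 30.

k ≈ 2.25, θ ≈ 30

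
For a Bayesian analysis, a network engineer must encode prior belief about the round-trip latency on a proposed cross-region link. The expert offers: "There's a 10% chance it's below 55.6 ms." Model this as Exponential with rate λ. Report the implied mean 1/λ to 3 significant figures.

P(T < 55.6) = 1 − e^(−λ·55.6) = 0.1, so λ = −ln(1−0.1)/55.6 = −ln(0.9)/55.6 = 0.00189.
Mean = 1/λ = 528 ms.

mean ≈ 528 ms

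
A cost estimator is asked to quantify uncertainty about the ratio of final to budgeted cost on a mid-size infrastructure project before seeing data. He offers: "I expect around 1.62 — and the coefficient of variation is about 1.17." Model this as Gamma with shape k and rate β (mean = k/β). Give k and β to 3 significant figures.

k ≈ 0.731, β ≈ 0.451

For Gamma(k, rate β): mean = k/β, variance = k/β², so CV = 1/√k.
CV = 1.17, hence k = 1/CV² = 0.731.
Then β = k/mean = 0.731/1.62 = 0.451.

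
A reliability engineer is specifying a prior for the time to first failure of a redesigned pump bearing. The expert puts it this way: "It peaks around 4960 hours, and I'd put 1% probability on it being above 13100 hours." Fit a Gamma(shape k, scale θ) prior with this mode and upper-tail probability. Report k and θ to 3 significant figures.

k ≈ 5.92, θ ≈ 1010

Gamma(k,θ) with k>1 has mode (k−1)θ, so θ = 4960/(k−1).
Need P(X < 13100) = 0.99 with θ tied to k this way. Start at k = 2, θ = 4960: P(X<13100) ≈ 0.740.
Too low — raise k to concentrate. Iterating converges to k ≈ 5.92.
Then θ = 4960/(5.92−1) ≈ 1010.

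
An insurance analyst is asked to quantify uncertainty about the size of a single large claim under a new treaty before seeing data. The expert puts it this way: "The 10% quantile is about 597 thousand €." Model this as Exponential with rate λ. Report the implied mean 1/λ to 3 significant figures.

mean ≈ 5670 thousand €

P(T < 597.0) = 1 − e^(−λ·597.0) = 0.1, so λ = −ln(1−0.1)/597.0 = −ln(0.9)/597.0 = 0.000176.
Mean = 1/λ = 5670 thousand €.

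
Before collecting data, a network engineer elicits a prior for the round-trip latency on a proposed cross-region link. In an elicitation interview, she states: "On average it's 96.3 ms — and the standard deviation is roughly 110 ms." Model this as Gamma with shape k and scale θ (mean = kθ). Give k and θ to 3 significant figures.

k ≈ 0.766, θ ≈ 126

For Gamma(k, scale θ): mean = kθ, variance = kθ², so CV = 1/√k.
CV = SD/mean = 110/96.3 = 1.142, hence k = 1/CV² = 0.766.
Then θ = mean/k = 96.3/0.766 = 126.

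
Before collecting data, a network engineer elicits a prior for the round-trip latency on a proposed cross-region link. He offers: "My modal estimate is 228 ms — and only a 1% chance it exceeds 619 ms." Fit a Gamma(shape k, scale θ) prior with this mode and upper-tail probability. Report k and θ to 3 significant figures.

Gamma(k,θ) with k>1 has mode (k−1)θ, so θ = 228/(k−1).
Need P(X < 619) = 0.99 with θ tied to k this way. Start at k = 2, θ = 228: P(X<619) ≈ 0.754.
Too low — raise k to concentrate. Iterating converges to k ≈ 5.62.
Then θ = 228/(5.62−1) ≈ 49.4.

k ≈ 5.62, θ ≈ 49.4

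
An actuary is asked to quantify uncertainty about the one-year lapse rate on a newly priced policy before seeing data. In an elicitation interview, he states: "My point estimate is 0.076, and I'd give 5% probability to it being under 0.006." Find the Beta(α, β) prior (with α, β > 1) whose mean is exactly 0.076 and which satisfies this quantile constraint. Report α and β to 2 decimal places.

With mean 0.076 fixed, write α = 0.076s, β = 0.924s where s = α+β.
Need P(θ < 0.006) = 0.05 under Beta(0.076s, 0.924s). Normal approximation: (q−m)/√(m(1−m)/s) ≈ z_{0.05} = -1.64, so s ≈ 0.076·0.924·(-1.64)²/(0.006−0.076)² = 38.8.
At s = 38.8: P(θ<0.006) ≈ 0.002. Adjusting to match 0.05 gives s ≈ 15.39.
So α = 0.076·15.39 ≈ 1.17, β = 0.924·15.39 ≈ 14.22.

α ≈ 1.17, β ≈ 14.22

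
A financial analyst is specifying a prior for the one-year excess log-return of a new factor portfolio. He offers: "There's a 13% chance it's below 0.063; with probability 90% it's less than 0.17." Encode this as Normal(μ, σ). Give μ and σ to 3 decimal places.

For Normal(μ,σ), the p-quantile is μ + z_p·σ. Here z_{0.13} = -1.126, z_{0.9} = 1.282.
So 0.063 = μ − 1.126σ and 0.17 = μ + 1.282σ.
Subtracting: σ = (0.17 − 0.063)/(1.282 − (-1.126)) = 0.044.
Then μ = 0.063 − (-1.126)·0.044 = 0.113.

μ = 0.113, σ = 0.044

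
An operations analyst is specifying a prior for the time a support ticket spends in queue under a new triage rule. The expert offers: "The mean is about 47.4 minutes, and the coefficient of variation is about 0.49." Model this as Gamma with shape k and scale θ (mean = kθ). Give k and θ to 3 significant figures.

k ≈ 4.16, θ ≈ 11.4

For Gamma(k, scale θ): mean = kθ, variance = kθ², so CV = 1/√k.
CV = 0.49, hence k = 1/CV² = 4.16.
Then θ = mean/k = 47.4/4.16 = 11.4.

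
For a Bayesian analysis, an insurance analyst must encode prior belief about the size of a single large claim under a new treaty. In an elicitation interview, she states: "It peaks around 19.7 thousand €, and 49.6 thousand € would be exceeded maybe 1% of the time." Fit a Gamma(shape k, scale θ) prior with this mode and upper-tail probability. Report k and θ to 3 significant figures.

Gamma(k,θ) with k>1 has mode (k−1)θ, so θ = 19.7/(k−1).
Need P(X < 49.6) = 0.99 with θ tied to k this way. Start at k = 2, θ = 19.7: P(X<49.6) ≈ 0.716.
Too low — raise k to concentrate. Iterating converges to k ≈ 6.5.
Then θ = 19.7/(6.5−1) ≈ 3.58.

k ≈ 6.5, θ ≈ 3.58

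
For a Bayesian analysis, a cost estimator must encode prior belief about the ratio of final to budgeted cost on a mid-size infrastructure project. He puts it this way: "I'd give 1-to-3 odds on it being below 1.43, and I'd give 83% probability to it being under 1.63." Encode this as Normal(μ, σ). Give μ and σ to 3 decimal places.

The p-quantile of Normal(μ,σ) is μ + z_p·σ, with z_{0.25} = -0.6745 and z_{0.83} = 0.9542.
Eliminate σ: μ = (z₂·x₁ − z₁·x₂)/(z₂ − z₁) = (0.9542·1.43 − (-0.6745)·1.63)/1.629 = 1.513.
Then σ = (x₂ − x₁)/(z₂ − z₁) = (1.63 − 1.43)/1.629 = 0.123.

μ = 1.513, σ = 0.123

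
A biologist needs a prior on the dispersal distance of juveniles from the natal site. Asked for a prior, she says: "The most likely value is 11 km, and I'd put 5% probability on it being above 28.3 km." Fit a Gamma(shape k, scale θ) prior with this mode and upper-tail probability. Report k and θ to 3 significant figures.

k ≈ 4.03, θ ≈ 3.63

Gamma(k,θ) with k>1 has mode (k−1)θ, so θ = 11/(k−1).
Need P(X < 28.3) = 0.95 with θ tied to k this way. Start at k = 2, θ = 11: P(X<28.3) ≈ 0.727.
Too low — raise k to concentrate. Iterating converges to k ≈ 4.03.
Then θ = 11/(4.03−1) ≈ 3.63.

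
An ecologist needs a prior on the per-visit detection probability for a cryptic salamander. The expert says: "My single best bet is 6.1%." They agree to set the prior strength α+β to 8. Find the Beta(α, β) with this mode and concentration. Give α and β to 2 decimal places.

α = 1.37, β = 6.63

For α,β > 1 the Beta mode is (α−1)/(α+β−2). With α+β = 8, the mode is (α−1)/6.
Set (α−1)/6 = 0.061 → α = 1 + 0.061·6 = 1.37.
β = 8 − α = 6.63.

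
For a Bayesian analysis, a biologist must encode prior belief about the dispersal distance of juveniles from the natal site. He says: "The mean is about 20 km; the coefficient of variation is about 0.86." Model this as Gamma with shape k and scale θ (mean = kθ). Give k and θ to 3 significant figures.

For Gamma(k, scale θ): mean = kθ, variance = kθ², so CV = 1/√k.
CV = 0.86, hence k = 1/CV² = 1.35.
Then θ = mean/k = 20/1.35 = 14.8.

k ≈ 1.35, θ ≈ 14.8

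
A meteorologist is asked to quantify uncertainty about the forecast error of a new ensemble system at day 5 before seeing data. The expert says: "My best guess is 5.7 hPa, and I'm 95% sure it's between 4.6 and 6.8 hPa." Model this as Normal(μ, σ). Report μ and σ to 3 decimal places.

μ = 5.700, σ = 0.561

A symmetric 95% interval runs μ ± z·σ with z = 1.96.
Half-width = 1.1, so σ = 1.1/1.96 = 0.561.
μ is the stated best guess, 5.700.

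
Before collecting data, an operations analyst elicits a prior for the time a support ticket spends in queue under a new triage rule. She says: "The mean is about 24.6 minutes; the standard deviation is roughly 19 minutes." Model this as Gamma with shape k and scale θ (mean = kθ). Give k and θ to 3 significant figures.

k ≈ 1.68, θ ≈ 14.7

For Gamma(k, scale θ): mean = kθ, variance = kθ², so CV = 1/√k.
CV = SD/mean = 19/24.6 = 0.7724, hence k = 1/CV² = 1.68.
Then θ = mean/k = 24.6/1.68 = 14.7.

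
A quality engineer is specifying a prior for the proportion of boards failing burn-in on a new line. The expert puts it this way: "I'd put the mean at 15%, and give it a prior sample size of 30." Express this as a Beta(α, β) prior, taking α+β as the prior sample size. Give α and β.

Under the effective-sample-size interpretation, Beta(α, β) has prior mean α/(α+β) and prior sample size α+β.
So α+β = 30 and α/(α+β) = 0.15, giving α = 0.15·30 = 4.5 and β = 30 − 4.5 = 25.5.

α = 4.5, β = 25.5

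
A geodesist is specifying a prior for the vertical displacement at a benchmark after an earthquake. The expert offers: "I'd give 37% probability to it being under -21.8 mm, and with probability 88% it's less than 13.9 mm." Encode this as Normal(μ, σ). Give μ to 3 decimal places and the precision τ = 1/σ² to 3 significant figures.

μ = -13.938, τ = 0.00178

The p-quantile of Normal(μ,σ) is μ + z_p·σ, with z_{0.37} = -0.3319 and z_{0.88} = 1.175.
Eliminate σ: μ = (z₂·x₁ − z₁·x₂)/(z₂ − z₁) = (1.175·-21.8 − (-0.3319)·13.9)/1.507 = -13.938.
Then σ = (x₂ − x₁)/(z₂ − z₁) = (13.9 − -21.8)/1.507 = 23.692.
Precision τ = 1/σ² = 1/23.69² = 0.00178.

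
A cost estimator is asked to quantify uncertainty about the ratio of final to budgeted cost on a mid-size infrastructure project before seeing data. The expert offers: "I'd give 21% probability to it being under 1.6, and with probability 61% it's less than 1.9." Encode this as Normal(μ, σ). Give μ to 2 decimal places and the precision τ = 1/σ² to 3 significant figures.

μ = 1.82, τ = 13.1

The p-quantile of Normal(μ,σ) is μ + z_p·σ, with z_{0.21} = -0.8064 and z_{0.61} = 0.2793.
Eliminate σ: μ = (z₂·x₁ − z₁·x₂)/(z₂ − z₁) = (0.2793·1.6 − (-0.8064)·1.9)/1.086 = 1.82.
Then σ = (x₂ − x₁)/(z₂ − z₁) = (1.9 − 1.6)/1.086 = 0.28.
Precision τ = 1/σ² = 1/0.2763² = 13.1.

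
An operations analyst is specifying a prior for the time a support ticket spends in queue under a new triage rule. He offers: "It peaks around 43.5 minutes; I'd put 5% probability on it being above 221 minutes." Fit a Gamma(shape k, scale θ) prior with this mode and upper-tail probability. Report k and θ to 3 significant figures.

Gamma(k,θ) with k>1 has mode (k−1)θ, so θ = 43.5/(k−1).
Need P(X < 221) = 0.95 with θ tied to k this way. Start at k = 2, θ = 43.5: P(X<221) ≈ 0.962.
Too high — lower k to spread out. Iterating converges to k ≈ 1.9.
Then θ = 43.5/(1.9−1) ≈ 48.2.

k ≈ 1.9, θ ≈ 48.2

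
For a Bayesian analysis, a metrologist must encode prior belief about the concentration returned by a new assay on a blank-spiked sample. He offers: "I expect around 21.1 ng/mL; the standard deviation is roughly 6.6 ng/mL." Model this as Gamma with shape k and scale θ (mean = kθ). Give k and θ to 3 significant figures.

k ≈ 10.2, θ ≈ 2.06

For Gamma(k, scale θ): mean = kθ, variance = kθ², so CV = 1/√k.
CV = SD/mean = 6.6/21.1 = 0.3128, hence k = 1/CV² = 10.2.
Then θ = mean/k = 21.1/10.2 = 2.06.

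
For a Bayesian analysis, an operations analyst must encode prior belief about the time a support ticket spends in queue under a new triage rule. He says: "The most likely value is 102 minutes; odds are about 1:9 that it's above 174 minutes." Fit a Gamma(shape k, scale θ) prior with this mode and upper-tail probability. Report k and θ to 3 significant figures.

k ≈ 7.64, θ ≈ 15.4

Gamma(k,θ) with k>1 has mode (k−1)θ, so θ = 102/(k−1).
Need P(X < 174) = 0.9 with θ tied to k this way. Start at k = 2, θ = 102: P(X<174) ≈ 0.509.
Too low — raise k to concentrate. Iterating converges to k ≈ 7.64.
Then θ = 102/(7.64−1) ≈ 15.4.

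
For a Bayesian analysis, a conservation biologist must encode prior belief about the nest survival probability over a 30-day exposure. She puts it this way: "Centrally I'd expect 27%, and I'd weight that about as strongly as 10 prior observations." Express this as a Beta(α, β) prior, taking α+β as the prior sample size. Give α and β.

Under the effective-sample-size interpretation, Beta(α, β) has prior mean α/(α+β) and prior sample size α+β.
So α+β = 10 and α/(α+β) = 0.27, giving α = 0.27·10 = 2.7 and β = 10 − 2.7 = 7.3.

α = 2.7, β = 7.3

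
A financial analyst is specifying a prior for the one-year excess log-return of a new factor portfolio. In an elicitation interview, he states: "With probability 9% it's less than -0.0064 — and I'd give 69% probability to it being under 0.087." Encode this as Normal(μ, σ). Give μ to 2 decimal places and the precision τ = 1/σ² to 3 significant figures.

The p-quantile of Normal(μ,σ) is μ + z_p·σ, with z_{0.09} = -1.341 and z_{0.69} = 0.4959.
Eliminate σ: μ = (z₂·x₁ − z₁·x₂)/(z₂ − z₁) = (0.4959·-0.0064 − (-1.341)·0.087)/1.837 = 0.06.
Then σ = (x₂ − x₁)/(z₂ − z₁) = (0.087 − -0.0064)/1.837 = 0.05.
Precision τ = 1/σ² = 1/0.05085² = 387.

μ = 0.06, τ = 387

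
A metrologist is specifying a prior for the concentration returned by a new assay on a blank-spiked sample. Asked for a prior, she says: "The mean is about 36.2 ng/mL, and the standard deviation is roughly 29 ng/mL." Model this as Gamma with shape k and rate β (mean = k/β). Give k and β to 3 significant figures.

For Gamma(k, rate β): mean = k/β, variance = k/β², so CV = 1/√k.
CV = SD/mean = 29/36.2 = 0.8011, hence k = 1/CV² = 1.56.
Then β = k/mean = 1.56/36.2 = 0.043.

k ≈ 1.56, β ≈ 0.043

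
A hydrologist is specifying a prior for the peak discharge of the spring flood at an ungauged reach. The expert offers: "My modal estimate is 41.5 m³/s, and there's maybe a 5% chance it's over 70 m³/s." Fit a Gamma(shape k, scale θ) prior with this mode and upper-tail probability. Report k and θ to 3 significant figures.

k ≈ 11.2, θ ≈ 4.06

Gamma(k,θ) with k>1 has mode (k−1)θ, so θ = 41.5/(k−1).
Need P(X < 70) = 0.95 with θ tied to k this way. Start at k = 2, θ = 41.5: P(X<70) ≈ 0.503.
Too low — raise k to concentrate. Iterating converges to k ≈ 11.2.
Then θ = 41.5/(11.2−1) ≈ 4.06.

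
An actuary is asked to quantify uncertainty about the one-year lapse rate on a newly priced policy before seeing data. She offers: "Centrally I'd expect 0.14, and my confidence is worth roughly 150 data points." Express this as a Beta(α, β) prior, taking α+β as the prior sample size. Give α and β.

α = 21, β = 129

Under the effective-sample-size interpretation, Beta(α, β) has prior mean α/(α+β) and prior sample size α+β.
So α+β = 150 and α/(α+β) = 0.14, giving α = 0.14·150 = 21 and β = 150 − 21 = 129.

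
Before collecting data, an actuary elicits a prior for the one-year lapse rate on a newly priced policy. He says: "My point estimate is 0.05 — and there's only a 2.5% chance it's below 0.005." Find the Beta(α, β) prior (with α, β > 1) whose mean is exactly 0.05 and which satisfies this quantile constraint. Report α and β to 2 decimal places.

α ≈ 1.74, β ≈ 33.15

With mean 0.05 fixed, write α = 0.05s, β = 0.95s where s = α+β.
Need P(θ < 0.005) = 0.025 under Beta(0.05s, 0.95s). Normal approximation: (q−m)/√(m(1−m)/s) ≈ z_{0.025} = -1.96, so s ≈ 0.05·0.95·(-1.96)²/(0.005−0.05)² = 90.1.
At s = 90.1: P(θ<0.005) ≈ 0.000. Adjusting to match 0.025 gives s ≈ 34.89.
So α = 0.05·34.89 ≈ 1.74, β = 0.95·34.89 ≈ 33.15.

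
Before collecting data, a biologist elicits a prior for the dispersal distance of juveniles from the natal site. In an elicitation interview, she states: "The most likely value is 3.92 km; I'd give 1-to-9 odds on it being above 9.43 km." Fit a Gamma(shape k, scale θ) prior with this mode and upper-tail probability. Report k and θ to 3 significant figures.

k ≈ 3.49, θ ≈ 1.57

Gamma(k,θ) with k>1 has mode (k−1)θ, so θ = 3.92/(k−1).
Need P(X < 9.43) = 0.9 with θ tied to k this way. Start at k = 2, θ = 3.92: P(X<9.43) ≈ 0.693.
Too low — raise k to concentrate. Iterating converges to k ≈ 3.49.
Then θ = 3.92/(3.49−1) ≈ 1.57.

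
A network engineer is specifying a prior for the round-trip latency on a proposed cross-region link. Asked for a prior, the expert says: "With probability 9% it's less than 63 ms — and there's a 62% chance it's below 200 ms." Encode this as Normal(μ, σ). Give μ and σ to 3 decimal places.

The p-quantile of Normal(μ,σ) is μ + z_p·σ, with z_{0.09} = -1.341 and z_{0.62} = 0.3055.
Eliminate σ: μ = (z₂·x₁ − z₁·x₂)/(z₂ − z₁) = (0.3055·63 − (-1.341)·200)/1.646 = 174.578.
Then σ = (x₂ − x₁)/(z₂ − z₁) = (200 − 63)/1.646 = 83.220.

μ = 174.578, σ = 83.220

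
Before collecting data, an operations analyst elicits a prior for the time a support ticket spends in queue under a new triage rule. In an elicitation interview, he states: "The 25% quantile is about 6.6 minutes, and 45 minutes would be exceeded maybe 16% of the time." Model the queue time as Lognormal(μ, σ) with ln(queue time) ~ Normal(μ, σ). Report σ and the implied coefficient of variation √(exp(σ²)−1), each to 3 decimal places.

If T ~ Lognormal(μ,σ) then ln T ~ Normal(μ,σ), so the p-quantile of ln T is μ + z_p·σ.
ln(6.6) = 1.887 and ln(45) = 3.807; z_{0.25} = -0.6745, z_{0.84} = 0.9945.
σ = (3.807 − 1.887)/(0.9945 − (-0.6745)) = 1.150.
μ = 1.887 − (-0.6745)·1.150 = 2.663.
CV = √(exp(σ²)−1) = √(exp(1.3229)−1) = 1.660.

σ ≈ 1.150, CV ≈ 1.660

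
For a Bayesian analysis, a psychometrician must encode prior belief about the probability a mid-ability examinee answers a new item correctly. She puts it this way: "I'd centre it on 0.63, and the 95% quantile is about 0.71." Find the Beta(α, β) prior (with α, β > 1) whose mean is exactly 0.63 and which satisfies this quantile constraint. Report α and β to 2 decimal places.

With mean 0.63 fixed, write α = 0.63s, β = 0.37s where s = α+β.
Need P(θ < 0.71) = 0.95 under Beta(0.63s, 0.37s). Normal approximation: (q−m)/√(m(1−m)/s) ≈ z_{0.95} = 1.64, so s ≈ 0.63·0.37·(1.64)²/(0.71−0.63)² = 98.5.
At s = 98.5: P(θ<0.71) ≈ 0.954. Adjusting to match 0.95 gives s ≈ 93.82.
So α = 0.63·93.82 ≈ 59.11, β = 0.37·93.82 ≈ 34.71.

α ≈ 59.11, β ≈ 34.71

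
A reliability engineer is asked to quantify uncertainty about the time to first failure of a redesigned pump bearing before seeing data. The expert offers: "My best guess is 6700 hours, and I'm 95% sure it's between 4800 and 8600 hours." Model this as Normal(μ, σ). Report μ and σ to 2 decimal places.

μ = 6700.00, σ = 969.41

A symmetric 95% interval runs μ ± z·σ with z = 1.96.
Half-width = 1900, so σ = 1900/1.96 = 969.41.
μ is the stated best guess, 6700.00.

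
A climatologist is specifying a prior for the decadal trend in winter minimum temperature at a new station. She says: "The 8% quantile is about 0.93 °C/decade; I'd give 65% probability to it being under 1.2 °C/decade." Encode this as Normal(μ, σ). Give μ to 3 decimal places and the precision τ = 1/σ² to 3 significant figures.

For Normal(μ,σ), the p-quantile is μ + z_p·σ. Here z_{0.08} = -1.405, z_{0.65} = 0.3853.
So 0.93 = μ − 1.405σ and 1.2 = μ + 0.3853σ.
Subtracting: σ = (1.2 − 0.93)/(0.3853 − (-1.405)) = 0.151.
Then μ = 0.93 − (-1.405)·0.151 = 1.142.
Precision τ = 1/σ² = 1/0.1508² = 44.

μ = 1.142, τ = 44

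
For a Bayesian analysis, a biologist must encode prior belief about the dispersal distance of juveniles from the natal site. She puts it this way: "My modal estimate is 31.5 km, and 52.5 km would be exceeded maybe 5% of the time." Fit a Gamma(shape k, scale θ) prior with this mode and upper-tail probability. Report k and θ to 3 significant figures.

Gamma(k,θ) with k>1 has mode (k−1)θ, so θ = 31.5/(k−1).
Need P(X < 52.5) = 0.95 with θ tied to k this way. Start at k = 2, θ = 31.5: P(X<52.5) ≈ 0.496.
Too low — raise k to concentrate. Iterating converges to k ≈ 11.7.
Then θ = 31.5/(11.7−1) ≈ 2.94.

k ≈ 11.7, θ ≈ 2.94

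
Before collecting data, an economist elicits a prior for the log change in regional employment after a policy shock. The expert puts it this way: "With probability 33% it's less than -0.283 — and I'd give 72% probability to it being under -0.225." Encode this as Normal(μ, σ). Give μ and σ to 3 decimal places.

The p-quantile of Normal(μ,σ) is μ + z_p·σ, with z_{0.33} = -0.4399 and z_{0.72} = 0.5828.
Eliminate σ: μ = (z₂·x₁ − z₁·x₂)/(z₂ − z₁) = (0.5828·-0.283 − (-0.4399)·-0.225)/1.023 = -0.258.
Then σ = (x₂ − x₁)/(z₂ − z₁) = (-0.225 − -0.283)/1.023 = 0.057.

μ = -0.258, σ = 0.057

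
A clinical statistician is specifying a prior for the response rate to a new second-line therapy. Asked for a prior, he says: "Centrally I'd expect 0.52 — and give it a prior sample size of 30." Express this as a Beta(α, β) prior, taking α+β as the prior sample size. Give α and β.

α = 15.6, β = 14.4

Under the effective-sample-size interpretation, Beta(α, β) has prior mean α/(α+β) and prior sample size α+β.
So α+β = 30 and α/(α+β) = 0.52, giving α = 0.52·30 = 15.6 and β = 30 − 15.6 = 14.4.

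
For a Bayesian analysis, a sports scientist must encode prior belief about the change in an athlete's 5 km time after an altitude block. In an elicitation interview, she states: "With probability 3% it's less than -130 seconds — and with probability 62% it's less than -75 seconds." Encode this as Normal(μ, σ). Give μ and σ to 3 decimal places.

For Normal(μ,σ), the p-quantile is μ + z_p·σ. Here z_{0.03} = -1.881, z_{0.62} = 0.3055.
So -130 = μ − 1.881σ and -75 = μ + 0.3055σ.
Subtracting: σ = (-75 − -130)/(0.3055 − (-1.881)) = 25.157.
Then μ = -130 − (-1.881)·25.157 = -82.685.

μ = -82.685, σ = 25.157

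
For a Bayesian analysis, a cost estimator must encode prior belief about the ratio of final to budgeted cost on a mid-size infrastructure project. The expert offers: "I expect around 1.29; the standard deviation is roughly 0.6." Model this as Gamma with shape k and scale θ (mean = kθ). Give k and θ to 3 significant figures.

k ≈ 4.62, θ ≈ 0.279

For Gamma(k, scale θ): mean = kθ, variance = kθ², so CV = 1/√k.
CV = SD/mean = 0.6/1.29 = 0.4651, hence k = 1/CV² = 4.62.
Then θ = mean/k = 1.29/4.62 = 0.279.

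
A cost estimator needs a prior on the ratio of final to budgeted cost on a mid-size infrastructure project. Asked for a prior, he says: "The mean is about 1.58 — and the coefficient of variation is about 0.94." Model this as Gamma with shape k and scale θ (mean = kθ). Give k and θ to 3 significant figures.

For Gamma(k, scale θ): mean = kθ, variance = kθ², so CV = 1/√k.
CV = 0.94, hence k = 1/CV² = 1.13.
Then θ = mean/k = 1.58/1.13 = 1.4.

k ≈ 1.13, θ ≈ 1.4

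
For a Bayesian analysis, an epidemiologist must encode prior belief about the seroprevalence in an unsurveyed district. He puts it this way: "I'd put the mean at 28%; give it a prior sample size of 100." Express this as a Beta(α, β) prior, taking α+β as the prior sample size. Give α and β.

Under the effective-sample-size interpretation, Beta(α, β) has prior mean α/(α+β) and prior sample size α+β.
So α+β = 100 and α/(α+β) = 0.28, giving α = 0.28·100 = 28 and β = 100 − 28 = 72.

α = 28, β = 72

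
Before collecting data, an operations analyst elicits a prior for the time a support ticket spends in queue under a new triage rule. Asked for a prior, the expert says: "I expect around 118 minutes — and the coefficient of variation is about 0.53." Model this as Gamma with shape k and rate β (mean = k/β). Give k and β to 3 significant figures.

For Gamma(k, rate β): mean = k/β, variance = k/β², so CV = 1/√k.
CV = 0.53, hence k = 1/CV² = 3.56.
Then β = k/mean = 3.56/118 = 0.0302.

k ≈ 3.56, β ≈ 0.0302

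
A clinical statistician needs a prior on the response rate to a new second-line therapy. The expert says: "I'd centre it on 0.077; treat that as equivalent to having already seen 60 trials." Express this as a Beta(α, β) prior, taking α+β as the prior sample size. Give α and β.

α = 4.62, β = 55.38

Under the effective-sample-size interpretation, Beta(α, β) has prior mean α/(α+β) and prior sample size α+β.
So α+β = 60 and α/(α+β) = 0.077, giving α = 0.077·60 = 4.62 and β = 60 − 4.62 = 55.38.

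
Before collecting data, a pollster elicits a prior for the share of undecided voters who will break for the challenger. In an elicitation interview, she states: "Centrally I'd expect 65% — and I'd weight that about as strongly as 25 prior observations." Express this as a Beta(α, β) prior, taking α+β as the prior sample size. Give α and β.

α = 16.25, β = 8.75

Under the effective-sample-size interpretation, Beta(α, β) has prior mean α/(α+β) and prior sample size α+β.
So α+β = 25 and α/(α+β) = 0.65, giving α = 0.65·25 = 16.25 and β = 25 − 16.25 = 8.75.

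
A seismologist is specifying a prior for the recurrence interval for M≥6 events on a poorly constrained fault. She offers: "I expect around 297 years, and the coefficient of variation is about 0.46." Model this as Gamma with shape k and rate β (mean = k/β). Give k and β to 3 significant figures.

k ≈ 4.73, β ≈ 0.0159

For Gamma(k, rate β): mean = k/β, variance = k/β², so CV = 1/√k.
CV = 0.46, hence k = 1/CV² = 4.73.
Then β = k/mean = 4.73/297 = 0.0159.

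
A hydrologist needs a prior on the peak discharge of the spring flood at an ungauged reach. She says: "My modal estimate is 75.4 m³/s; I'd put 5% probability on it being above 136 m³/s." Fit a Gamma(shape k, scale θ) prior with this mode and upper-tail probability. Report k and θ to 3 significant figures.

Gamma(k,θ) with k>1 has mode (k−1)θ, so θ = 75.4/(k−1).
Need P(X < 136) = 0.95 with θ tied to k this way. Start at k = 2, θ = 75.4: P(X<136) ≈ 0.538.
Too low — raise k to concentrate. Iterating converges to k ≈ 9.01.
Then θ = 75.4/(9.01−1) ≈ 9.41.

k ≈ 9.01, θ ≈ 9.41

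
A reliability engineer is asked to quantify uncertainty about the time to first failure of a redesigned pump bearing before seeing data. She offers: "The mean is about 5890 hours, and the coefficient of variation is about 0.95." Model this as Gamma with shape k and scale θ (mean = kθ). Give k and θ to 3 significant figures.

k ≈ 1.11, θ ≈ 5320

For Gamma(k, scale θ): mean = kθ, variance = kθ², so CV = 1/√k.
CV = 0.95, hence k = 1/CV² = 1.11.
Then θ = mean/k = 5890/1.11 = 5320.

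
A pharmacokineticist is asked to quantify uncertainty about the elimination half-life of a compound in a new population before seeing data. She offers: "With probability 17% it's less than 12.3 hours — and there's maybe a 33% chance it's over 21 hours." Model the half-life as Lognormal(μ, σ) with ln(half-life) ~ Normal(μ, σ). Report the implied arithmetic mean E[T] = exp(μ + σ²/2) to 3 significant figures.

E[T] ≈ 19.1 hours

If T ~ Lognormal(μ,σ) then ln T ~ Normal(μ,σ), so the p-quantile of ln T is μ + z_p·σ.
ln(12.3) = 2.51 and ln(21) = 3.045; z_{0.17} = -0.9542, z_{0.67} = 0.4399.
σ = (3.045 − 2.51)/(0.4399 − (-0.9542)) = 0.384.
μ = 2.51 − (-0.9542)·0.384 = 2.876.
E[T] = exp(μ + σ²/2) = exp(2.876 + 0.0736) = 19.1 hours.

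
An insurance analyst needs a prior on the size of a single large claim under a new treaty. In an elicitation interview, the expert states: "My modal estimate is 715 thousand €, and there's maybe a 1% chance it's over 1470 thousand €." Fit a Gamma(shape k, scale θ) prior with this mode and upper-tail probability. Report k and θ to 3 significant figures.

Gamma(k,θ) with k>1 has mode (k−1)θ, so θ = 715/(k−1).
Need P(X < 1470) = 0.99 with θ tied to k this way. Start at k = 2, θ = 715: P(X<1470) ≈ 0.609.
Too low — raise k to concentrate. Iterating converges to k ≈ 10.4.
Then θ = 715/(10.4−1) ≈ 76.

k ≈ 10.4, θ ≈ 76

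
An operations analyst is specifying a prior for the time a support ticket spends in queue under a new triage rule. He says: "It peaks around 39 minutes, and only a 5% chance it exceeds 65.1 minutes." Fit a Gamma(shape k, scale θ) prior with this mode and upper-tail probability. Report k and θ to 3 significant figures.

k ≈ 11.6, θ ≈ 3.67

Gamma(k,θ) with k>1 has mode (k−1)θ, so θ = 39/(k−1).
Need P(X < 65.1) = 0.95 with θ tied to k this way. Start at k = 2, θ = 39: P(X<65.1) ≈ 0.497.
Too low — raise k to concentrate. Iterating converges to k ≈ 11.6.
Then θ = 39/(11.6−1) ≈ 3.67.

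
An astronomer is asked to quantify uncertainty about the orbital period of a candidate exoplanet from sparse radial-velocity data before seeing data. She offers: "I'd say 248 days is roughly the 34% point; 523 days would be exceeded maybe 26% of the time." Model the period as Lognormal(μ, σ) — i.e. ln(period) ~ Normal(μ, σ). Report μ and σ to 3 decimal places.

μ ≈ 5.805, σ ≈ 0.707

If T ~ Lognormal(μ,σ) then ln T ~ Normal(μ,σ), so the p-quantile of ln T is μ + z_p·σ.
ln(248) = 5.513 and ln(523) = 6.26; z_{0.34} = -0.4125, z_{0.74} = 0.6433.
σ = (6.26 − 5.513)/(0.6433 − (-0.4125)) = 0.707.
μ = 5.513 − (-0.4125)·0.707 = 5.805.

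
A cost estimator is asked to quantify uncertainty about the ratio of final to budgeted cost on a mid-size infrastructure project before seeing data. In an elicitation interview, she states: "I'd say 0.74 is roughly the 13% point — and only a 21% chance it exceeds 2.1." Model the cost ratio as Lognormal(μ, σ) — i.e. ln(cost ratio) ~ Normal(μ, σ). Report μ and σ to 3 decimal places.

If T ~ Lognormal(μ,σ) then ln T ~ Normal(μ,σ), so the p-quantile of ln T is μ + z_p·σ.
ln(0.74) = -0.3011 and ln(2.1) = 0.7419; z_{0.13} = -1.126, z_{0.79} = 0.8064.
σ = (0.7419 − -0.3011)/(0.8064 − (-1.126)) = 0.540.
μ = -0.3011 − (-1.126)·0.540 = 0.307.

μ ≈ 0.307, σ ≈ 0.540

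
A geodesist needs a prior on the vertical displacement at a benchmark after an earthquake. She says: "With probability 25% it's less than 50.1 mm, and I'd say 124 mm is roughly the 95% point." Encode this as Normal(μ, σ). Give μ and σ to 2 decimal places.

μ = 71.59, σ = 31.86

For Normal(μ,σ), the p-quantile is μ + z_p·σ. Here z_{0.25} = -0.6745, z_{0.95} = 1.645.
So 50.1 = μ − 0.6745σ and 124 = μ + 1.645σ.
Subtracting: σ = (124 − 50.1)/(1.645 − (-0.6745)) = 31.86.
Then μ = 50.1 − (-0.6745)·31.86 = 71.59.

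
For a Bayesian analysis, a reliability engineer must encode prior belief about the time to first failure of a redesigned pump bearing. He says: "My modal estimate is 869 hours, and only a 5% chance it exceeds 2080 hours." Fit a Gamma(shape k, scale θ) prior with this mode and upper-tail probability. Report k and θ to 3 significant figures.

k ≈ 4.58, θ ≈ 243

Gamma(k,θ) with k>1 has mode (k−1)θ, so θ = 869/(k−1).
Need P(X < 2080) = 0.95 with θ tied to k this way. Start at k = 2, θ = 869: P(X<2080) ≈ 0.690.
Too low — raise k to concentrate. Iterating converges to k ≈ 4.58.
Then θ = 869/(4.58−1) ≈ 243.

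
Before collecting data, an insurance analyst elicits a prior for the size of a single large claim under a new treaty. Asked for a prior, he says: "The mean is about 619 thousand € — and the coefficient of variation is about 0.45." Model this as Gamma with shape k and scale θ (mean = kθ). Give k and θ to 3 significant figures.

For Gamma(k, scale θ): mean = kθ, variance = kθ², so CV = 1/√k.
CV = 0.45, hence k = 1/CV² = 4.94.
Then θ = mean/k = 619/4.94 = 125.

k ≈ 4.94, θ ≈ 125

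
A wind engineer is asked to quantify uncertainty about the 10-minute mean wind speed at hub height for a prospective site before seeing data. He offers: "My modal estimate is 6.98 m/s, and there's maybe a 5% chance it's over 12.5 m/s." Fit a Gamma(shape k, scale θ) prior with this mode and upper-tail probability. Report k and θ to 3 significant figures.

k ≈ 9.21, θ ≈ 0.85

Gamma(k,θ) with k>1 has mode (k−1)θ, so θ = 6.98/(k−1).
Need P(X < 12.5) = 0.95 with θ tied to k this way. Start at k = 2, θ = 6.98: P(X<12.5) ≈ 0.534.
Too low — raise k to concentrate. Iterating converges to k ≈ 9.21.
Then θ = 6.98/(9.21−1) ≈ 0.85.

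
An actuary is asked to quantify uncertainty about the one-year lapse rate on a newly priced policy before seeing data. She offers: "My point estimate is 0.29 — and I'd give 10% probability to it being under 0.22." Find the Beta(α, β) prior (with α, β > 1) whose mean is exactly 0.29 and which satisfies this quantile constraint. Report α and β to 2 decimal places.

α ≈ 19.07, β ≈ 46.68

With mean 0.29 fixed, write α = 0.29s, β = 0.71s where s = α+β.
Need P(θ < 0.22) = 0.1 under Beta(0.29s, 0.71s). Normal approximation: (q−m)/√(m(1−m)/s) ≈ z_{0.1} = -1.28, so s ≈ 0.29·0.71·(-1.28)²/(0.22−0.29)² = 69.0.
At s = 69.0: P(θ<0.22) ≈ 0.094. Adjusting to match 0.1 gives s ≈ 65.75.
So α = 0.29·65.75 ≈ 19.07, β = 0.71·65.75 ≈ 46.68.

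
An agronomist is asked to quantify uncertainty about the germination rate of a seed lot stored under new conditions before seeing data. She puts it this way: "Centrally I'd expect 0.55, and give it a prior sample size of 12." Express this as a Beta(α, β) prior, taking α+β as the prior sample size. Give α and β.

α = 6.6, β = 5.4

Under the effective-sample-size interpretation, Beta(α, β) has prior mean α/(α+β) and prior sample size α+β.
So α+β = 12 and α/(α+β) = 0.55, giving α = 0.55·12 = 6.6 and β = 12 − 6.6 = 5.4.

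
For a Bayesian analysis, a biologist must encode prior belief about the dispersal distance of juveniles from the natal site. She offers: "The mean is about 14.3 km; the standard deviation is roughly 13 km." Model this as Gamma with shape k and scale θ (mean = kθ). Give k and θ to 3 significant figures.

k ≈ 1.21, θ ≈ 11.8

For Gamma(k, scale θ): mean = kθ, variance = kθ², so CV = 1/√k.
CV = SD/mean = 13/14.3 = 0.9091, hence k = 1/CV² = 1.21.
Then θ = mean/k = 14.3/1.21 = 11.8.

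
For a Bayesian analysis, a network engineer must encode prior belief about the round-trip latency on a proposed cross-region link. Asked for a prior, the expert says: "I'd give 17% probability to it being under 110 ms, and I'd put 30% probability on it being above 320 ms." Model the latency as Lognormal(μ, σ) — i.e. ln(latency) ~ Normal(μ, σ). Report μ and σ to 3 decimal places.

If T ~ Lognormal(μ,σ) then ln T ~ Normal(μ,σ), so the p-quantile of ln T is μ + z_p·σ.
ln(110) = 4.7 and ln(320) = 5.768; z_{0.17} = -0.9542, z_{0.7} = 0.5244.
σ = (5.768 − 4.7)/(0.5244 − (-0.9542)) = 0.722.
μ = 4.7 − (-0.9542)·0.722 = 5.390.

μ ≈ 5.390, σ ≈ 0.722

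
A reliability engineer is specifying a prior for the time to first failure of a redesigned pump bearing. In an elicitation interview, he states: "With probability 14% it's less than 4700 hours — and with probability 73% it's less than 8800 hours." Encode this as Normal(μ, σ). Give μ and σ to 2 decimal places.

For Normal(μ,σ), the p-quantile is μ + z_p·σ. Here z_{0.14} = -1.08, z_{0.73} = 0.6128.
So 4700 = μ − 1.08σ and 8800 = μ + 0.6128σ.
Subtracting: σ = (8800 − 4700)/(0.6128 − (-1.08)) = 2421.55.
Then μ = 4700 − (-1.08)·2421.55 = 7316.04.

μ = 7316.04, σ = 2421.55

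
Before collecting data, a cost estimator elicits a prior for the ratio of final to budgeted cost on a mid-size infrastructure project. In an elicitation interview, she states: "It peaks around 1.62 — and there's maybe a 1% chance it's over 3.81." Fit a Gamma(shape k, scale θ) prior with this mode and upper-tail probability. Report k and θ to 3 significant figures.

k ≈ 7.5, θ ≈ 0.249

Gamma(k,θ) with k>1 has mode (k−1)θ, so θ = 1.62/(k−1).
Need P(X < 3.81) = 0.99 with θ tied to k this way. Start at k = 2, θ = 1.62: P(X<3.81) ≈ 0.681.
Too low — raise k to concentrate. Iterating converges to k ≈ 7.5.
Then θ = 1.62/(7.5−1) ≈ 0.249.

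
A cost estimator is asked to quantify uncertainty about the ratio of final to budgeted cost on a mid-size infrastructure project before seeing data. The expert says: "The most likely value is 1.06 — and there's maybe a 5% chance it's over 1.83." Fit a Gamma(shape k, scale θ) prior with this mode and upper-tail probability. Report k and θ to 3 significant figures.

Gamma(k,θ) with k>1 has mode (k−1)θ, so θ = 1.06/(k−1).
Need P(X < 1.83) = 0.95 with θ tied to k this way. Start at k = 2, θ = 1.06: P(X<1.83) ≈ 0.515.
Too low — raise k to concentrate. Iterating converges to k ≈ 10.4.
Then θ = 1.06/(10.4−1) ≈ 0.113.

k ≈ 10.4, θ ≈ 0.113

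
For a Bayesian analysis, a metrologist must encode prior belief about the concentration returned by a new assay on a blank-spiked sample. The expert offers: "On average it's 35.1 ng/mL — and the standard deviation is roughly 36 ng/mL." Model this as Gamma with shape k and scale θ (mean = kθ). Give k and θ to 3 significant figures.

k ≈ 0.951, θ ≈ 36.9

For Gamma(k, scale θ): mean = kθ, variance = kθ², so CV = 1/√k.
CV = SD/mean = 36/35.1 = 1.026, hence k = 1/CV² = 0.951.
Then θ = mean/k = 35.1/0.951 = 36.9.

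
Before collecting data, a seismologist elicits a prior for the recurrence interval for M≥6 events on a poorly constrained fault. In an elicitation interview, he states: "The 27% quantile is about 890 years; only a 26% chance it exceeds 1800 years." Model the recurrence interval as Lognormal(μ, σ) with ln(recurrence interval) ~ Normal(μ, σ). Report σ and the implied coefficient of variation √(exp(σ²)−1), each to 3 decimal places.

If T ~ Lognormal(μ,σ) then ln T ~ Normal(μ,σ), so the p-quantile of ln T is μ + z_p·σ.
ln(890) = 6.791 and ln(1800) = 7.496; z_{0.27} = -0.6128, z_{0.74} = 0.6433.
σ = (7.496 − 6.791)/(0.6433 − (-0.6128)) = 0.561.
μ = 6.791 − (-0.6128)·0.561 = 7.135.
CV = √(exp(σ²)−1) = √(exp(0.3144)−1) = 0.608.

σ ≈ 0.561, CV ≈ 0.608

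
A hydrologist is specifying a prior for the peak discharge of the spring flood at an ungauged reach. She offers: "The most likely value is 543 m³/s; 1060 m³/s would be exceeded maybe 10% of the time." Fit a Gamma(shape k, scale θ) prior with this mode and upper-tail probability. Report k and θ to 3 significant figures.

Gamma(k,θ) with k>1 has mode (k−1)θ, so θ = 543/(k−1).
Need P(X < 1060) = 0.9 with θ tied to k this way. Start at k = 2, θ = 543: P(X<1060) ≈ 0.581.
Too low — raise k to concentrate. Iterating converges to k ≈ 5.28.
Then θ = 543/(5.28−1) ≈ 127.

k ≈ 5.28, θ ≈ 127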